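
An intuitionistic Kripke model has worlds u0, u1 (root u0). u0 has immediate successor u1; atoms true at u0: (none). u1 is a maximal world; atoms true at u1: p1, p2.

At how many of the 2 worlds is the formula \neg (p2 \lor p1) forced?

u0: does not force it — u0 \nVdash \neg (p2 \lor p1) since u1 is accessible from u0 and u1 \Vdash p2 \lor p1.
u1: does not force it — u1 \nVdash \neg (p2 \lor p1) since u1 is accessible from u1 and u1 \Vdash p2 \lor p1.
Worlds forcing the formula: { }.

0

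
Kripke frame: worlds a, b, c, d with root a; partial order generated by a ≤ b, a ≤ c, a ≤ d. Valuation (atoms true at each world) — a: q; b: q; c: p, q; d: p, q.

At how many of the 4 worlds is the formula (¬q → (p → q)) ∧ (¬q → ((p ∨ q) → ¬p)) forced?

4

a: forces it.
b: forces it.
c: forces it.
d: forces it.
Worlds forcing the formula: {a, b, c, d}.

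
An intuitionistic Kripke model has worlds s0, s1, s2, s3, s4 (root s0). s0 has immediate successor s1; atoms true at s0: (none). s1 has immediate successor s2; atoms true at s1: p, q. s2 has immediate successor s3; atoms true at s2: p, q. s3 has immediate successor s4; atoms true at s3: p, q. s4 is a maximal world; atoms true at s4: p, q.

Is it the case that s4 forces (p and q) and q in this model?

Yes

s4 forces (p and q) and q since s4 forces both conjuncts.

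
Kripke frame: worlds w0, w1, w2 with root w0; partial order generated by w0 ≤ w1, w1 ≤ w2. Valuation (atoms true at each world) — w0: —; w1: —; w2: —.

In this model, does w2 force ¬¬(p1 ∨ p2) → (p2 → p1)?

Yes

w2 ⊩ ¬¬(p1 ∨ p2) → (p2 → p1) vacuously: no world accessible from w2 forces the antecedent ¬¬(p1 ∨ p2).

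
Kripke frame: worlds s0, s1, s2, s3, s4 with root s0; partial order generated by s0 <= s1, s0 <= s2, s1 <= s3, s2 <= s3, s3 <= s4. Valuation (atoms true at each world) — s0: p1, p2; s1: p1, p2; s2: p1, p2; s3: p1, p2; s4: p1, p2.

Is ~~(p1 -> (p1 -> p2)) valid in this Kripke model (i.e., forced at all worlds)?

s0 ||- ~~(p1 -> (p1 -> p2)): no world accessible from s0 forces ~(p1 -> (p1 -> p2)).
Since the root s0 forces ~~(p1 -> (p1 -> p2)) and forcing is persistent (monotone upward), every world forces it.

Yes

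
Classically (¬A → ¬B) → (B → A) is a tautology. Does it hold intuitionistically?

No

This is the converse of contraposition, which is not intuitionistically valid.
A Kripke countermodel: worlds a, b; order generated by a ≤ b; atoms true at each world — a:{B}; b:{A,B}.
a ⊮ (¬A → ¬B) → (B → A): already at a itself, a ⊩ ¬A → ¬B but a ⊮ B → A.
a ⊮ B → A: already at a itself, a ⊩ B but a ⊮ A.
a lacks atom A, so a ⊮ A.
So the root a does not force the formula.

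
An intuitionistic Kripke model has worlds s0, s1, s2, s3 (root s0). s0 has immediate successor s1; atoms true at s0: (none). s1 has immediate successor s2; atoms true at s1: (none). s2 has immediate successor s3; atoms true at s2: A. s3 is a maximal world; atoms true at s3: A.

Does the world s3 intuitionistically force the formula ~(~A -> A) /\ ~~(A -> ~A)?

No

s3 ||-/- ~(~A -> A) /\ ~~(A -> ~A) since s3 fails ~(~A -> A).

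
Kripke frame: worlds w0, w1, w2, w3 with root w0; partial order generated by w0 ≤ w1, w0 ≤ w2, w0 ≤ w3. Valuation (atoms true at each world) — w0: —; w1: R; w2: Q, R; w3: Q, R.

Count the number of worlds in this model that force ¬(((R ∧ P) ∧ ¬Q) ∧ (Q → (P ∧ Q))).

4

w0: forces it.
w1: forces it.
w2: forces it.
w3: forces it.
Worlds forcing the formula: {w0, w1, w2, w3}.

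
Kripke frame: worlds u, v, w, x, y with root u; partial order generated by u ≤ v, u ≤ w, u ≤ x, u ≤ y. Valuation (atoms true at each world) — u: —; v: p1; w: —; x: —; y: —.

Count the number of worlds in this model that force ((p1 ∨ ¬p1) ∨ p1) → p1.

u: does not force it — u ⊮ ((p1 ∨ ¬p1) ∨ p1) → p1: at the accessible world w, w ⊩ (p1 ∨ ¬p1) ∨ p1 but w ⊮ p1.
v: forces it.
w: does not force it — w ⊮ ((p1 ∨ ¬p1) ∨ p1) → p1: already at w itself, w ⊩ (p1 ∨ ¬p1) ∨ p1 but w ⊮ p1.
x: does not force it — x ⊮ ((p1 ∨ ¬p1) ∨ p1) → p1: already at x itself, x ⊩ (p1 ∨ ¬p1) ∨ p1 but x ⊮ p1.
y: does not force it.
Worlds forcing the formula: {v}.

1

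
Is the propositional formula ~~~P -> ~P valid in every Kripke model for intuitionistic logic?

This is triple-negation reduction, which is intuitionistically derivable.
Assume ~~~P and suppose P. Then ~~P (double-negation introduction), contradicting ~~~P. So ~P.

Yes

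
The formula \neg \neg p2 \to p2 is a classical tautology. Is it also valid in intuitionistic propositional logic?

No

This is double-negation elimination, which is not intuitionistically valid.
A Kripke countermodel: worlds s0, s1; order generated by s0 \le s1; atoms true at each world — s0:{}; s1:{p2}.
s0 \nVdash \neg \neg p2 \to p2: already at s0 itself, s0 \Vdash \neg \neg p2 but s0 \nVdash p2.
s0 lacks atom p2, so s0 \nVdash p2.
So the root s0 does not force the formula.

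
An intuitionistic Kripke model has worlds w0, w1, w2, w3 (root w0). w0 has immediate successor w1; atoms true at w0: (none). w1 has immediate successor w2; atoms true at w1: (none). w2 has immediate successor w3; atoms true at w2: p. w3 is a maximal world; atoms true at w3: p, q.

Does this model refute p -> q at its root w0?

Yes

w0 ||-/- p -> q: at the accessible world w2, w2 ||- p but w2 ||-/- q.
w2 lacks atom q, so w2 ||-/- q.
So the root w0 does not force p -> q; the model is a countermodel.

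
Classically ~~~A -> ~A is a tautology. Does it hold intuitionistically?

This is triple-negation reduction, which is intuitionistically derivable.
Assume ~~~A and suppose A. Then ~~A (double-negation introduction), contradicting ~~~A. So ~A.

Yes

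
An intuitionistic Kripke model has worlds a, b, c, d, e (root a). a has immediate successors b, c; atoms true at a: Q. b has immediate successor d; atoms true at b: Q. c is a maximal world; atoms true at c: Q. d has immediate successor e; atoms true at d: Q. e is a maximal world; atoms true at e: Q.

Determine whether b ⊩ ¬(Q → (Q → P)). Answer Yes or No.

b ⊩ ¬(Q → (Q → P)): no world accessible from b forces Q → (Q → P).

Yes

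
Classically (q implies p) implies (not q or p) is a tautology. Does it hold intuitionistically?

This is the material-implication-as-disjunction principle, which is not intuitionistically valid.
A Kripke countermodel: worlds u0, u1; order generated by u0 <= u1; atoms true at each world — u0:{}; u1:{p,q}.
u0 does not force (q implies p) implies (not q or p): already at u0 itself, u0 forces q implies p but u0 does not force not q or p.
u0 does not force not q or p: neither disjunct is forced at u0.
u0 does not force not q since u1 is accessible from u0 and u1 forces q.
So the root u0 does not force the formula.

No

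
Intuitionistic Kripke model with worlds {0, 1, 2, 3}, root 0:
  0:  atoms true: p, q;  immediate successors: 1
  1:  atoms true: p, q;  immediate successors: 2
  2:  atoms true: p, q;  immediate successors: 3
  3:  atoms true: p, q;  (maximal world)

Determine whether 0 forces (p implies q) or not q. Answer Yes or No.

Yes

0 forces (p implies q) or not q via the disjunct p implies q.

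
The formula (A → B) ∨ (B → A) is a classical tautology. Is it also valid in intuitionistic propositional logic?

This is the Gödel–Dummett linearity axiom, which is not intuitionistically valid.
A Kripke countermodel: worlds u0, u1, u2; order generated by u0 ≤ u1, u0 ≤ u2; atoms true at each world — u0:{}; u1:{A}; u2:{B}.
u0 ⊮ (A → B) ∨ (B → A): neither disjunct is forced at u0.
u0 ⊮ A → B: at the accessible world u1, u1 ⊩ A but u1 ⊮ B.
u1 lacks atom B, so u1 ⊮ B.
So the root u0 does not force the formula.

No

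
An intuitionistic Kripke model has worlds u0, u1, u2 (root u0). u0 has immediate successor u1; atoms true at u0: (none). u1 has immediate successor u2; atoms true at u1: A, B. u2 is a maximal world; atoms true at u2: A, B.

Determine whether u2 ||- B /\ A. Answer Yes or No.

u2 ||- B /\ A since u2 forces both conjuncts.

Yes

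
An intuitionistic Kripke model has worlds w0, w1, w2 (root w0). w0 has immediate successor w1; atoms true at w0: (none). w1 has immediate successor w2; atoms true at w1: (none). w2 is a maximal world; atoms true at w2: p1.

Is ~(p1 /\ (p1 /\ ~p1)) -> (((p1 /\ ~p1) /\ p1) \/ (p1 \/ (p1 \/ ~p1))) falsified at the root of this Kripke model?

w0 ||-/- ~(p1 /\ (p1 /\ ~p1)) -> (((p1 /\ ~p1) /\ p1) \/ (p1 \/ (p1 \/ ~p1))): already at w0 itself, w0 ||- ~(p1 /\ (p1 /\ ~p1)) but w0 ||-/- ((p1 /\ ~p1) /\ p1) \/ (p1 \/ (p1 \/ ~p1)).
w0 ||-/- ((p1 /\ ~p1) /\ p1) \/ (p1 \/ (p1 \/ ~p1)): neither disjunct is forced at w0.
w0 ||-/- (p1 /\ ~p1) /\ p1 since w0 fails p1 /\ ~p1.
So the root w0 does not force ~(p1 /\ (p1 /\ ~p1)) -> (((p1 /\ ~p1) /\ p1) \/ (p1 \/ (p1 \/ ~p1))); the model is a countermodel.

Yes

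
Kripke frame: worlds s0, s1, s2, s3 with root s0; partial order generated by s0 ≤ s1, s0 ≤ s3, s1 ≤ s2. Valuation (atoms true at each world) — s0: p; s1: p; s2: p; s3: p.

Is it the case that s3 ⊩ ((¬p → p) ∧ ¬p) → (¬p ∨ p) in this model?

s3 ⊩ ((¬p → p) ∧ ¬p) → (¬p ∨ p) vacuously: no world accessible from s3 forces the antecedent (¬p → p) ∧ ¬p.

Yes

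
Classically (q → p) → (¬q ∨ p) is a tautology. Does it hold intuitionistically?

No

This is the material-implication-as-disjunction principle, which is not intuitionistically valid.
A Kripke countermodel: worlds 0, 1; order generated by 0 ≤ 1; atoms true at each world — 0:{}; 1:{p,q}.
0 ⊮ (q → p) → (¬q ∨ p): already at 0 itself, 0 ⊩ q → p but 0 ⊮ ¬q ∨ p.
0 ⊮ ¬q ∨ p: neither disjunct is forced at 0.
0 ⊮ ¬q since 1 is accessible from 0 and 1 ⊩ q.
So the root 0 does not force the formula.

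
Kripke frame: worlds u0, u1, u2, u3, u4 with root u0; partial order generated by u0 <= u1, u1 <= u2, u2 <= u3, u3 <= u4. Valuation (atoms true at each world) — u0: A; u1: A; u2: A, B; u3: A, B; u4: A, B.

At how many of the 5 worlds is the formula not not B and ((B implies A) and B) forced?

3

u0: does not force it — u0 does not force not not B and ((B implies A) and B) since u0 fails (B implies A) and B.
u1: does not force it.
u2: forces it.
u3: forces it.
u4: forces it.
Worlds forcing the formula: {u2, u3, u4}.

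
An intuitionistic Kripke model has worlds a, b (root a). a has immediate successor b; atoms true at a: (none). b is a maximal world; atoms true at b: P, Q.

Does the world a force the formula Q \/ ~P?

a ||-/- Q \/ ~P: neither disjunct is forced at a.
a lacks atom Q, so a ||-/- Q.

No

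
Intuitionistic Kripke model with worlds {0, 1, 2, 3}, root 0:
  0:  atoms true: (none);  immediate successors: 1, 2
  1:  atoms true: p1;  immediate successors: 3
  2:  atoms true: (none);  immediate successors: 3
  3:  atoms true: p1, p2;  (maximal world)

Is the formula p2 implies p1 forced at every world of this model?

Yes

0 forces p2 implies p1: every world accessible from 0 that forces p2 (namely 3) also forces p1.
Since the root 0 forces p2 implies p1 and forcing is persistent (monotone upward), every world forces it.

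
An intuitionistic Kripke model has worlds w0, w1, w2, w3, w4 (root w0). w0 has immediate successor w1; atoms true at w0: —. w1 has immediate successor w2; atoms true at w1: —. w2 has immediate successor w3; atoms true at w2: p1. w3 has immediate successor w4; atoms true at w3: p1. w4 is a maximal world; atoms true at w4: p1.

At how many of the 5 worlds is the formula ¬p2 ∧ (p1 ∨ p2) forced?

w0: does not force it — w0 ⊮ ¬p2 ∧ (p1 ∨ p2) since w0 fails p1 ∨ p2.
w1: does not force it — w1 ⊮ ¬p2 ∧ (p1 ∨ p2) since w1 fails p1 ∨ p2.
w2: forces it.
w3: forces it.
w4: forces it.
Worlds forcing the formula: {w2, w3, w4}.

3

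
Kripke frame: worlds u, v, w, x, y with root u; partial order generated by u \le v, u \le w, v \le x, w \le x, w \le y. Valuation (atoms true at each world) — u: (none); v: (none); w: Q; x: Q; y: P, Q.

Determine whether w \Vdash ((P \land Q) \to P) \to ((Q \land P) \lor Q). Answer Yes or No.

w \Vdash ((P \land Q) \to P) \to ((Q \land P) \lor Q): every world accessible from w that forces (P \land Q) \to P (namely w, x, y) also forces (Q \land P) \lor Q.

Yes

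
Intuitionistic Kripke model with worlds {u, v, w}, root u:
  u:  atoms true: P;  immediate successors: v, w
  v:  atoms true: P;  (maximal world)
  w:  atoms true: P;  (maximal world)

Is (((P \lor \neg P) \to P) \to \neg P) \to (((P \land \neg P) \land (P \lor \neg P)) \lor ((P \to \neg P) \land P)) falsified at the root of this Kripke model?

No

u \Vdash (((P \lor \neg P) \to P) \to \neg P) \to (((P \land \neg P) \land (P \lor \neg P)) \lor ((P \to \neg P) \land P)) vacuously: no world accessible from u forces the antecedent ((P \lor \neg P) \to P) \to \neg P.
So the root u forces (((P \lor \neg P) \to P) \to \neg P) \to (((P \land \neg P) \land (P \lor \neg P)) \lor ((P \to \neg P) \land P)); the model is not a countermodel.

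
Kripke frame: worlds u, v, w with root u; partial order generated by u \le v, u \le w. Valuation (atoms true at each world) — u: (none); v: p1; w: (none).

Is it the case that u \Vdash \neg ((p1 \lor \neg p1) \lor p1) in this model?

No

u \nVdash \neg ((p1 \lor \neg p1) \lor p1) since v is accessible from u and v \Vdash (p1 \lor \neg p1) \lor p1.
v \Vdash (p1 \lor \neg p1) \lor p1 via the disjunct p1 \lor \neg p1.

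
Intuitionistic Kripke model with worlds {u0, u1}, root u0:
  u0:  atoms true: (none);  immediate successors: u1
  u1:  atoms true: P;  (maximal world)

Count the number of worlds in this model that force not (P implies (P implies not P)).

u0: forces it.
u1: forces it.
Worlds forcing the formula: {u0, u1}.

2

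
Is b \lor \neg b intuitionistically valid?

This is the law of excluded middle, which is not intuitionistically valid.
A Kripke countermodel: worlds u, v; order generated by u \le v; atoms true at each world — u:{}; v:{b}.
u \nVdash b \lor \neg b: neither disjunct is forced at u.
u lacks atom b, so u \nVdash b.
So the root u does not force the formula.

No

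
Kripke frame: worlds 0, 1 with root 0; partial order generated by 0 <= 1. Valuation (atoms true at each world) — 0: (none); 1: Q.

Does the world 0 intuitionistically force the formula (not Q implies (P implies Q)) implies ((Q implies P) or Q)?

No

0 does not force (not Q implies (P implies Q)) implies ((Q implies P) or Q): already at 0 itself, 0 forces not Q implies (P implies Q) but 0 does not force (Q implies P) or Q.
0 does not force (Q implies P) or Q: neither disjunct is forced at 0.
0 does not force Q implies P: at the accessible world 1, 1 forces Q but 1 does not force P.
1 lacks atom P, so 1 does not force P.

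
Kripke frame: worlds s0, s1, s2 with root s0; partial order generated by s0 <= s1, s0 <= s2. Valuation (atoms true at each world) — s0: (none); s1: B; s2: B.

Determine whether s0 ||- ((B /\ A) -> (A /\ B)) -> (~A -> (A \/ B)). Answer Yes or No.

No

s0 ||-/- ((B /\ A) -> (A /\ B)) -> (~A -> (A \/ B)): already at s0 itself, s0 ||- (B /\ A) -> (A /\ B) but s0 ||-/- ~A -> (A \/ B).
s0 ||-/- ~A -> (A \/ B): already at s0 itself, s0 ||- ~A but s0 ||-/- A \/ B.
s0 ||-/- A \/ B: neither disjunct is forced at s0.
s0 lacks atom A, so s0 ||-/- A.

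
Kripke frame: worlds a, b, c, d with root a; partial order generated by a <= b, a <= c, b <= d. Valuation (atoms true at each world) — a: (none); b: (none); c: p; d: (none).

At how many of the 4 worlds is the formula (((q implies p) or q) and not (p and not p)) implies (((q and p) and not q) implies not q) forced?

a: forces it.
b: forces it.
c: forces it.
d: forces it.
Worlds forcing the formula: {a, b, c, d}.

4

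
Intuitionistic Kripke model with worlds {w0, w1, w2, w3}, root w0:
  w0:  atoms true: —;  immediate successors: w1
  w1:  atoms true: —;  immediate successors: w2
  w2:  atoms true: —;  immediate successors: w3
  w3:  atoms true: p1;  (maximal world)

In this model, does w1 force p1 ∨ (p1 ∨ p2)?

w1 ⊮ p1 ∨ (p1 ∨ p2): neither disjunct is forced at w1.
w1 lacks atom p1, so w1 ⊮ p1.

No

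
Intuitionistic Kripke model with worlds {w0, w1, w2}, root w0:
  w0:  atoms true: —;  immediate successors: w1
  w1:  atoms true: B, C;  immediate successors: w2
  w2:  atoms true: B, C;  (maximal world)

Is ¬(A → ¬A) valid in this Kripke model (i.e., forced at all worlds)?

Not every world: w0 ⊮ ¬(A → ¬A).
w0 ⊮ ¬(A → ¬A) since w0 is accessible from w0 and w0 ⊩ A → ¬A.
w0 ⊩ A → ¬A vacuously: no world accessible from w0 forces the antecedent A.

No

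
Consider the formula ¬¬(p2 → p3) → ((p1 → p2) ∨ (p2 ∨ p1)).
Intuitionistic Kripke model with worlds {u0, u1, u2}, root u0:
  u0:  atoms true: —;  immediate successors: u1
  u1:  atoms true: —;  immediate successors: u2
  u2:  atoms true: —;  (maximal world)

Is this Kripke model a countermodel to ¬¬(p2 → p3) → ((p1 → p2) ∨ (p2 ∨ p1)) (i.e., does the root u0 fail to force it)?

u0 ⊩ ¬¬(p2 → p3) → ((p1 → p2) ∨ (p2 ∨ p1)): every world accessible from u0 that forces ¬¬(p2 → p3) (namely u0, u1, u2) also forces (p1 → p2) ∨ (p2 ∨ p1).
So the root u0 forces ¬¬(p2 → p3) → ((p1 → p2) ∨ (p2 ∨ p1)); the model is not a countermodel.

No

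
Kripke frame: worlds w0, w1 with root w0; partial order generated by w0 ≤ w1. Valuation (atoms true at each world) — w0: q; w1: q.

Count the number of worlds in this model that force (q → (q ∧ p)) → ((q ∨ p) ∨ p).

w0: forces it.
w1: forces it.
Worlds forcing the formula: {w0, w1}.

2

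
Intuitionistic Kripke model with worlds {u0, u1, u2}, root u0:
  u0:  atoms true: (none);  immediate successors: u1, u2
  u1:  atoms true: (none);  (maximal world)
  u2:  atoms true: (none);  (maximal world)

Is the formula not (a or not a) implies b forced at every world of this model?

u0 forces not (a or not a) implies b vacuously: no world accessible from u0 forces the antecedent not (a or not a).
Since the root u0 forces not (a or not a) implies b and forcing is persistent (monotone upward), every world forces it.

Yes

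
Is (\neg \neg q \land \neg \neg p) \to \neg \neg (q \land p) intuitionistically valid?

This is the distribution of double negation over conjunction, which is intuitionistically derivable.
Assume \neg \neg q, \neg \neg p, and \neg (q \land p). From q we'd get \neg p (since q \land p is refuted), contradicting \neg \neg p; so \neg q, contradicting \neg \neg q.

Yes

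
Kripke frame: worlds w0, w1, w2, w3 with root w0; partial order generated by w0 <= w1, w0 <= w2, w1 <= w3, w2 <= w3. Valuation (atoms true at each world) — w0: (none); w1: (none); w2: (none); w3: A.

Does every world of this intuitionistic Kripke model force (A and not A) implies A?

w0 forces (A and not A) implies A vacuously: no world accessible from w0 forces the antecedent A and not A.
Since the root w0 forces (A and not A) implies A and forcing is persistent (monotone upward), every world forces it.

Yes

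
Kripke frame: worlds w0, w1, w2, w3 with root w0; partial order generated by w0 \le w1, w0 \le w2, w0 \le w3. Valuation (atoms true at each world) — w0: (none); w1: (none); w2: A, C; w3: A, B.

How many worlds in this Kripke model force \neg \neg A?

2

w0: does not force it — w0 \nVdash \neg \neg A since w1 is accessible from w0 and w1 \Vdash \neg A.
w1: does not force it.
w2: forces it.
w3: forces it.
Worlds forcing the formula: {w2, w3}.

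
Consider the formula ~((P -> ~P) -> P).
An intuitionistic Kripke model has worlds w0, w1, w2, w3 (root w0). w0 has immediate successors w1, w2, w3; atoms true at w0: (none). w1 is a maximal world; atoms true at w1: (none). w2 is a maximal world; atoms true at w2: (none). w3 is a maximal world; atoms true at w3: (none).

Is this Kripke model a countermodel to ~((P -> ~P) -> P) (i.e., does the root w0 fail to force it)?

w0 ||- ~((P -> ~P) -> P): no world accessible from w0 forces (P -> ~P) -> P.
So the root w0 forces ~((P -> ~P) -> P); the model is not a countermodel.

No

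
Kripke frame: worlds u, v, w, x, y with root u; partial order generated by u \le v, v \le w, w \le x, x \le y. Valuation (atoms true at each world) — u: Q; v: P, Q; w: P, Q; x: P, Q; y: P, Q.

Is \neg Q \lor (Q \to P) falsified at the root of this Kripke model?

Yes

u \nVdash \neg Q \lor (Q \to P): neither disjunct is forced at u.
u \nVdash \neg Q since u is accessible from u and u \Vdash Q.
So the root u does not force \neg Q \lor (Q \to P); the model is a countermodel.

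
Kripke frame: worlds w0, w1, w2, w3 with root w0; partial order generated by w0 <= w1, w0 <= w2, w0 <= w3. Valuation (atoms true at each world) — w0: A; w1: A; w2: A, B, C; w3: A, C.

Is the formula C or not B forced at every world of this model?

No

Not every world: w0 does not force C or not B.
w0 does not force C or not B: neither disjunct is forced at w0.
w0 lacks atom C, so w0 does not force C.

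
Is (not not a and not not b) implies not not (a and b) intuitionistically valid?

Yes

This is the distribution of double negation over conjunction, which is intuitionistically derivable.
Assume not not a, not not b, and not (a and b). From a we'd get not b (since a and b is refuted), contradicting not not b; so not a, contradicting not not a.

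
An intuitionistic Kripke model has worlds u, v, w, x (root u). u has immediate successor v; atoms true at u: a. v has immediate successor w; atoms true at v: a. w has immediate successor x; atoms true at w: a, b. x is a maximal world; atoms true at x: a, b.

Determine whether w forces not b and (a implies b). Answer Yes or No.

No

w does not force not b and (a implies b) since w fails not b.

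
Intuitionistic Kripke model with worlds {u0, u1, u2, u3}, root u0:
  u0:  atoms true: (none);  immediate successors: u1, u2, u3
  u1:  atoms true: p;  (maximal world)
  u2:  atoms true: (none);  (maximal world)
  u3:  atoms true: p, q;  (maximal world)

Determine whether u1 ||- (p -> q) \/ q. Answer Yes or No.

No

u1 ||-/- (p -> q) \/ q: neither disjunct is forced at u1.
u1 ||-/- p -> q: already at u1 itself, u1 ||- p but u1 ||-/- q.
u1 lacks atom q, so u1 ||-/- q.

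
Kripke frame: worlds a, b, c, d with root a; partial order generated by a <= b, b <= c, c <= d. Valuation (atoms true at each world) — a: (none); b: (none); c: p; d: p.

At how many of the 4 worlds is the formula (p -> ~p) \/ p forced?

2

a: does not force it — a ||-/- (p -> ~p) \/ p: neither disjunct is forced at a.
b: does not force it.
c: forces it.
d: forces it.
Worlds forcing the formula: {c, d}.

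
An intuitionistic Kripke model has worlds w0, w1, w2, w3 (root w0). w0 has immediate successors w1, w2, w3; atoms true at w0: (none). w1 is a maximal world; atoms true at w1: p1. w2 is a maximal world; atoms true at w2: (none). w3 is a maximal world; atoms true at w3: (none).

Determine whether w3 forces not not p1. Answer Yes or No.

No

w3 does not force not not p1 since w3 is accessible from w3 and w3 forces not p1.
w3 forces not p1: no world accessible from w3 forces p1.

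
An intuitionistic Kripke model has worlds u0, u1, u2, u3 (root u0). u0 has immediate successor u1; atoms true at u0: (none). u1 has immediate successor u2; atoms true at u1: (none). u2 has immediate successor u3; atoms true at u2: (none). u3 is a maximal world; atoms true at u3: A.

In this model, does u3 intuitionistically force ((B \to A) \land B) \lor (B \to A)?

u3 \Vdash ((B \to A) \land B) \lor (B \to A) via the disjunct B \to A.

Yes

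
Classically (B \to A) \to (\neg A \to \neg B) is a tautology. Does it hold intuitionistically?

Yes

This is the forward direction of contraposition, which is intuitionistically derivable.
Assume B \to A and \neg A. If B held then A would follow, contradicting \neg A; so \neg B.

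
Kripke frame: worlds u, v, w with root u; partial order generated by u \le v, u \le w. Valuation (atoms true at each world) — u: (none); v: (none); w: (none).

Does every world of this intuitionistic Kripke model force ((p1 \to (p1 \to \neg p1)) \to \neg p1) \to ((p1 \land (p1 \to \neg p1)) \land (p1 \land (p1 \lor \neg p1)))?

Not every world: u \nVdash ((p1 \to (p1 \to \neg p1)) \to \neg p1) \to ((p1 \land (p1 \to \neg p1)) \land (p1 \land (p1 \lor \neg p1))).
u \nVdash ((p1 \to (p1 \to \neg p1)) \to \neg p1) \to ((p1 \land (p1 \to \neg p1)) \land (p1 \land (p1 \lor \neg p1))): already at u itself, u \Vdash (p1 \to (p1 \to \neg p1)) \to \neg p1 but u \nVdash (p1 \land (p1 \to \neg p1)) \land (p1 \land (p1 \lor \neg p1)).
u \nVdash (p1 \land (p1 \to \neg p1)) \land (p1 \land (p1 \lor \neg p1)) since u fails p1 \land (p1 \to \neg p1).

No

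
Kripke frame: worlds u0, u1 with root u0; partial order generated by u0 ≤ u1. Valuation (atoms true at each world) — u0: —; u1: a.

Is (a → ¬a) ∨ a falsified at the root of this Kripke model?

Yes

u0 ⊮ (a → ¬a) ∨ a: neither disjunct is forced at u0.
u0 ⊮ a → ¬a: at the accessible world u1, u1 ⊩ a but u1 ⊮ ¬a.
u1 ⊮ ¬a since u1 is accessible from u1 and u1 ⊩ a.
So the root u0 does not force (a → ¬a) ∨ a; the model is a countermodel.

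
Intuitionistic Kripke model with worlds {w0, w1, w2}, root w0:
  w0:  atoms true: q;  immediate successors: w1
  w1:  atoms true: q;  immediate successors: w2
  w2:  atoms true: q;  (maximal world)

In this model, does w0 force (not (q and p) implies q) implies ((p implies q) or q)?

Yes

w0 forces (not (q and p) implies q) implies ((p implies q) or q): every world accessible from w0 that forces not (q and p) implies q (namely w0, w1, w2) also forces (p implies q) or q.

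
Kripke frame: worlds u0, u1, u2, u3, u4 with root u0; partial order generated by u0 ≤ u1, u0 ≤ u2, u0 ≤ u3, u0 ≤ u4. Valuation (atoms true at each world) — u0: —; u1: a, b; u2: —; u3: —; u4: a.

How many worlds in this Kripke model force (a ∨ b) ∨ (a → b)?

u0: does not force it — u0 ⊮ (a ∨ b) ∨ (a → b): neither disjunct is forced at u0.
u1: forces it.
u2: forces it.
u3: forces it.
u4: forces it.
Worlds forcing the formula: {u1, u2, u3, u4}.

4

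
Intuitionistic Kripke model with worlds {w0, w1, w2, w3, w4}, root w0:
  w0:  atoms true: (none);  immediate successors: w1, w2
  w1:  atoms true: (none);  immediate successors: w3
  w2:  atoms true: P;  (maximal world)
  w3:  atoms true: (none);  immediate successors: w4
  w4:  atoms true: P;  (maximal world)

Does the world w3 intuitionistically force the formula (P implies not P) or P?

w3 does not force (P implies not P) or P: neither disjunct is forced at w3.
w3 does not force P implies not P: at the accessible world w4, w4 forces P but w4 does not force not P.
w4 does not force not P since w4 is accessible from w4 and w4 forces P.

No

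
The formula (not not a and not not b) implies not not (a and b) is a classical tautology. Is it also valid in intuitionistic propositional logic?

This is the distribution of double negation over conjunction, which is intuitionistically derivable.
Assume not not a, not not b, and not (a and b). From a we'd get not b (since a and b is refuted), contradicting not not b; so not a, contradicting not not a.

Yes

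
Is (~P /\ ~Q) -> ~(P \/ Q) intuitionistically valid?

This is a constructively valid De Morgan direction (conjunction of negations to negated disjunction), which is intuitionistically derivable.
If both ~P and ~Q hold at a world, no accessible world forces P or forces Q, so none forces P \/ Q.

Yes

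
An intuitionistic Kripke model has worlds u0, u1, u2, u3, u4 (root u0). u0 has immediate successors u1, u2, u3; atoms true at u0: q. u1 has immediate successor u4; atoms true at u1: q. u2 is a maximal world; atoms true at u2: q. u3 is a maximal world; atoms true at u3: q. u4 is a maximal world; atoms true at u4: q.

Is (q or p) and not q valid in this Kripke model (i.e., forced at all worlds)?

Not every world: u0 does not force (q or p) and not q.
u0 does not force (q or p) and not q since u0 fails not q.

No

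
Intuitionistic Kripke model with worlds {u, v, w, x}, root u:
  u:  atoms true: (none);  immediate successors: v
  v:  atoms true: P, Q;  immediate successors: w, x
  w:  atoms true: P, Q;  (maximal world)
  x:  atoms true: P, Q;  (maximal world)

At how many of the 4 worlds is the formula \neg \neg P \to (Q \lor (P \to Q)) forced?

4

u: forces it.
v: forces it.
w: forces it.
x: forces it.
Worlds forcing the formula: {u, v, w, x}.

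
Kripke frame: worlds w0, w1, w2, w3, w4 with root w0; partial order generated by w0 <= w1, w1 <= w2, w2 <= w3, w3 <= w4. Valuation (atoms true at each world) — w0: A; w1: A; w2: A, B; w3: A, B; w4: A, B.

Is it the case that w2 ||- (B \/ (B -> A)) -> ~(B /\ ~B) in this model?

w2 ||- (B \/ (B -> A)) -> ~(B /\ ~B): every world accessible from w2 that forces B \/ (B -> A) (namely w2, w3, w4) also forces ~(B /\ ~B).

Yes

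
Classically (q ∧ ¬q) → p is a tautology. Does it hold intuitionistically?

Yes

This is an instance of ex falso quodlibet, which is intuitionistically derivable.
No world can force both q and ¬q, so the antecedent q ∧ ¬q is never forced and the implication holds vacuously at every world.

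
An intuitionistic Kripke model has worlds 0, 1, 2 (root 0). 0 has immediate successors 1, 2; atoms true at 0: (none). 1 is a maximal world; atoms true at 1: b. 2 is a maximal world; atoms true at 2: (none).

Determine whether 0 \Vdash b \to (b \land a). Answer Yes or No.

No

0 \nVdash b \to (b \land a): at the accessible world 1, 1 \Vdash b but 1 \nVdash b \land a.
1 \nVdash b \land a since 1 fails a.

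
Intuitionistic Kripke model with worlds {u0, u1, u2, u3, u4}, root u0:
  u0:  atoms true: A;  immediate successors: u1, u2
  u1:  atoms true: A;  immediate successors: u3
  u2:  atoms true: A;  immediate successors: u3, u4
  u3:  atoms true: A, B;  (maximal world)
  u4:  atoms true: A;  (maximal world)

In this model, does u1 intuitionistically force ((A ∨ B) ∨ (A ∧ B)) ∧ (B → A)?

u1 ⊩ ((A ∨ B) ∨ (A ∧ B)) ∧ (B → A) since u1 forces both conjuncts.

Yes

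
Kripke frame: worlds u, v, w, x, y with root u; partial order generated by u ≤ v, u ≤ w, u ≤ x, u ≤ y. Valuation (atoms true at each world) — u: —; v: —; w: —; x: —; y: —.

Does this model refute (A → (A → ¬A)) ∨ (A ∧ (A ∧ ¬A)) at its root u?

No

u ⊩ (A → (A → ¬A)) ∨ (A ∧ (A ∧ ¬A)) via the disjunct A → (A → ¬A).
So the root u forces (A → (A → ¬A)) ∨ (A ∧ (A ∧ ¬A)); the model is not a countermodel.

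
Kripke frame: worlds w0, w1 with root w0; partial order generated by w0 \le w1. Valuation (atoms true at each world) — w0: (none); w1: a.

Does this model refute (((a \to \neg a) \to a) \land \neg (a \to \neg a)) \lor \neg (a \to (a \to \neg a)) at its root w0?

w0 \Vdash (((a \to \neg a) \to a) \land \neg (a \to \neg a)) \lor \neg (a \to (a \to \neg a)) via the disjunct ((a \to \neg a) \to a) \land \neg (a \to \neg a).
So the root w0 forces (((a \to \neg a) \to a) \land \neg (a \to \neg a)) \lor \neg (a \to (a \to \neg a)); the model is not a countermodel.

No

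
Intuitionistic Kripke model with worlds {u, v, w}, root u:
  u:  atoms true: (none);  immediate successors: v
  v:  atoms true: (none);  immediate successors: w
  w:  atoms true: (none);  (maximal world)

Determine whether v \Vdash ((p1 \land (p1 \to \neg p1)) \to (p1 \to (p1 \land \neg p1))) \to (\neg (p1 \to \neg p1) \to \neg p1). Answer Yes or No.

Yes

v \Vdash ((p1 \land (p1 \to \neg p1)) \to (p1 \to (p1 \land \neg p1))) \to (\neg (p1 \to \neg p1) \to \neg p1): every world accessible from v that forces (p1 \land (p1 \to \neg p1)) \to (p1 \to (p1 \land \neg p1)) (namely v, w) also forces \neg (p1 \to \neg p1) \to \neg p1.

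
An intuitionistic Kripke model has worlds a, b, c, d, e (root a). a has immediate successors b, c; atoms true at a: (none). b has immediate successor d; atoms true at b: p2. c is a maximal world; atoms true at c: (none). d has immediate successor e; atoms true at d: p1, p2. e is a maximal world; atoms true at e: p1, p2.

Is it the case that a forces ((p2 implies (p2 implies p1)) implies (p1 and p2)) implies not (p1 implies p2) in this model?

a does not force ((p2 implies (p2 implies p1)) implies (p1 and p2)) implies not (p1 implies p2): at the accessible world b, b forces (p2 implies (p2 implies p1)) implies (p1 and p2) but b does not force not (p1 implies p2).
b does not force not (p1 implies p2) since b is accessible from b and b forces p1 implies p2.
b forces p1 implies p2: every world accessible from b that forces p1 (namely d, e) also forces p2.

No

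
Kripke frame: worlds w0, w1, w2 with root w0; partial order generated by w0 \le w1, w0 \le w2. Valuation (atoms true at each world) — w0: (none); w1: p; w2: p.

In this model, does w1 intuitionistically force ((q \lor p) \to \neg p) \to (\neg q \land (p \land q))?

Yes

w1 \Vdash ((q \lor p) \to \neg p) \to (\neg q \land (p \land q)) vacuously: no world accessible from w1 forces the antecedent (q \lor p) \to \neg p.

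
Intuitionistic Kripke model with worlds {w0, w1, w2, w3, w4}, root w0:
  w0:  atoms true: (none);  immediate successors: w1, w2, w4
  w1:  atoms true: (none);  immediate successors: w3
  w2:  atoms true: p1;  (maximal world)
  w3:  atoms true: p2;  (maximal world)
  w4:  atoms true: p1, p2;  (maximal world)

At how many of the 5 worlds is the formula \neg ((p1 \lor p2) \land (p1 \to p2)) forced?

1

w0: does not force it — w0 \nVdash \neg ((p1 \lor p2) \land (p1 \to p2)) since w3 is accessible from w0 and w3 \Vdash (p1 \lor p2) \land (p1 \to p2).
w1: does not force it — w1 \nVdash \neg ((p1 \lor p2) \land (p1 \to p2)) since w3 is accessible from w1 and w3 \Vdash (p1 \lor p2) \land (p1 \to p2).
w2: forces it.
w3: does not force it.
w4: does not force it.
Worlds forcing the formula: {w2}.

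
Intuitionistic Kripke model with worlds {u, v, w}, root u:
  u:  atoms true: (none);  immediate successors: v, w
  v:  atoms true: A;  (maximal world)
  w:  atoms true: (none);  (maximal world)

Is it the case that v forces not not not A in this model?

No

v does not force not not not A since v is accessible from v and v forces not not A.
v forces not not A: no world accessible from v forces not A.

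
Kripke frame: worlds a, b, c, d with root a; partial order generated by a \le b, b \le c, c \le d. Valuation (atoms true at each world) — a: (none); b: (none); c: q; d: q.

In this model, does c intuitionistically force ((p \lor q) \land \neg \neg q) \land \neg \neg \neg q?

c \nVdash ((p \lor q) \land \neg \neg q) \land \neg \neg \neg q since c fails \neg \neg \neg q.

No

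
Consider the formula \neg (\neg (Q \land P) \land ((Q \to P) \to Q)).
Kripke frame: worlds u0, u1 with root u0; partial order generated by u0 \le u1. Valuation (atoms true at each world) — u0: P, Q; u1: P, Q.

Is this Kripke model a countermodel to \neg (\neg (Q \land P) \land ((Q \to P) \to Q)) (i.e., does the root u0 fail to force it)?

u0 \Vdash \neg (\neg (Q \land P) \land ((Q \to P) \to Q)): no world accessible from u0 forces \neg (Q \land P) \land ((Q \to P) \to Q).
So the root u0 forces \neg (\neg (Q \land P) \land ((Q \to P) \to Q)); the model is not a countermodel.

No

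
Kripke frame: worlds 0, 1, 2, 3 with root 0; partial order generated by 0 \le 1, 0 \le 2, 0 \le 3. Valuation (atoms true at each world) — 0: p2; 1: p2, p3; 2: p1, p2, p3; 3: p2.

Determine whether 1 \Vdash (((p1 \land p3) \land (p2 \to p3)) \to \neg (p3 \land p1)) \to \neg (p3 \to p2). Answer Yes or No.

1 \nVdash (((p1 \land p3) \land (p2 \to p3)) \to \neg (p3 \land p1)) \to \neg (p3 \to p2): already at 1 itself, 1 \Vdash ((p1 \land p3) \land (p2 \to p3)) \to \neg (p3 \land p1) but 1 \nVdash \neg (p3 \to p2).
1 \nVdash \neg (p3 \to p2) since 1 is accessible from 1 and 1 \Vdash p3 \to p2.
1 \Vdash p3 \to p2: every world accessible from 1 that forces p3 (namely 1) also forces p2.

No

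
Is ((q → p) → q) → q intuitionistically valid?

This is Peirce's law, which is not intuitionistically valid.
A Kripke countermodel: worlds u, v; order generated by u ≤ v; atoms true at each world — u:{}; v:{q}.
u ⊮ ((q → p) → q) → q: already at u itself, u ⊩ (q → p) → q but u ⊮ q.
u lacks atom q, so u ⊮ q.
So the root u does not force the formula.

No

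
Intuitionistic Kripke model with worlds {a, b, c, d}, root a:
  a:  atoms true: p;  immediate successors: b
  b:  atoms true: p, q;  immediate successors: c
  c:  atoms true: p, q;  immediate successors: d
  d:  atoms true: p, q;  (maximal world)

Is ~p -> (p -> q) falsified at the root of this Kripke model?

a ||- ~p -> (p -> q) vacuously: no world accessible from a forces the antecedent ~p.
So the root a forces ~p -> (p -> q); the model is not a countermodel.

No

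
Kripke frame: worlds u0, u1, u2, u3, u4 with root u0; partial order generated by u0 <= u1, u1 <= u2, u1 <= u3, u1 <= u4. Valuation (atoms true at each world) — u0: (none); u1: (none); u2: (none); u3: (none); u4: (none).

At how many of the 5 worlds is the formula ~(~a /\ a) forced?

u0: forces it.
u1: forces it.
u2: forces it.
u3: forces it.
u4: forces it.
Worlds forcing the formula: {u0, u1, u2, u3, u4}.

5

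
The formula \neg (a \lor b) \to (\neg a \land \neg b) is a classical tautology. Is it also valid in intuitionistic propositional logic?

This is a constructively valid De Morgan direction (negated disjunction to conjunction of negations), which is intuitionistically derivable.
From \neg (a \lor b): if a held then a \lor b would, contradiction — so \neg a; similarly \neg b.

Yes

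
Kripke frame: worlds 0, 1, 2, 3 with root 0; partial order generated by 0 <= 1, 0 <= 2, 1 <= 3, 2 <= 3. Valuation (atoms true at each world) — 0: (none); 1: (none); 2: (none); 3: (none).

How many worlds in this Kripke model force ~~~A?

0: forces it.
1: forces it.
2: forces it.
3: forces it.
Worlds forcing the formula: {0, 1, 2, 3}.

4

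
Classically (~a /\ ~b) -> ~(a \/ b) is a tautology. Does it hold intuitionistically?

Yes

This is a constructively valid De Morgan direction (conjunction of negations to negated disjunction), which is intuitionistically derivable.
If both ~a and ~b hold at a world, no accessible world forces a or forces b, so none forces a \/ b.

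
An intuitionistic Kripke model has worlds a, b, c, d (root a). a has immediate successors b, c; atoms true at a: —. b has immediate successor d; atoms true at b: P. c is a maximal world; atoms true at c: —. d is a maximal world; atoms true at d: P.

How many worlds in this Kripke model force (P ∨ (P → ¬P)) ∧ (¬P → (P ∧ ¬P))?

a: does not force it — a ⊮ (P ∨ (P → ¬P)) ∧ (¬P → (P ∧ ¬P)) since a fails P ∨ (P → ¬P).
b: forces it.
c: does not force it.
d: forces it.
Worlds forcing the formula: {b, d}.

2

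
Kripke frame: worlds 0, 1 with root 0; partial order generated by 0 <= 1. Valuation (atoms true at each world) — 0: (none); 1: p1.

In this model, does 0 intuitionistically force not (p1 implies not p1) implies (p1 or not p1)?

No

0 does not force not (p1 implies not p1) implies (p1 or not p1): already at 0 itself, 0 forces not (p1 implies not p1) but 0 does not force p1 or not p1.
0 does not force p1 or not p1: neither disjunct is forced at 0.
0 lacks atom p1, so 0 does not force p1.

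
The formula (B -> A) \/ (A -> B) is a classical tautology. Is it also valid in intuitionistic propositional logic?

No

This is the Gödel–Dummett linearity axiom, which is not intuitionistically valid.
A Kripke countermodel: worlds w0, w1, w2; order generated by w0 <= w1, w0 <= w2; atoms true at each world — w0:{}; w1:{B}; w2:{A}.
w0 ||-/- (B -> A) \/ (A -> B): neither disjunct is forced at w0.
w0 ||-/- B -> A: at the accessible world w1, w1 ||- B but w1 ||-/- A.
w1 lacks atom A, so w1 ||-/- A.
So the root w0 does not force the formula.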